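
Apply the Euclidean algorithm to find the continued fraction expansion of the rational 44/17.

[2; 1, 1, 2, 3]

Run the Euclidean algorithm on 44 and 17; the successive quotients are the partial quotients a_0, a_1, ... (each step inverts the fractional part left over by the previous one):
  44 = 2*17 + 10, so a_0 = 2.
  17 = 1*10 + 7, so a_1 = 1.
  10 = 1*7 + 3, so a_2 = 1.
  7 = 2*3 + 1, so a_3 = 2.
  3 = 3*1 + 0, so a_4 = 3.
The remainder reaches 0 after 5 divisions, so the expansion has 5 partial quotients, read off in order.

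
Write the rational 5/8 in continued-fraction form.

Run the Euclidean algorithm on 5 and 8; the successive quotients are the partial quotients a_0, a_1, ... (each step inverts the fractional part left over by the previous one):
  5 = 0*8 + 5, so a_0 = 0.
  8 = 1*5 + 3, so a_1 = 1.
  5 = 1*3 + 2, so a_2 = 1.
  3 = 1*2 + 1, so a_3 = 1.
  2 = 2*1 + 0, so a_4 = 2.
The remainder reaches 0 after 5 divisions, so the expansion has 5 partial quotients, read off in order.

[0; 1, 1, 1, 2]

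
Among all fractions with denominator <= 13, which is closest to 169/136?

5/4

Expand x = 169/136 as a continued fraction with the Euclidean algorithm:
  169 = 1*136 + 33, so a_0 = 1.
  136 = 4*33 + 4, so a_1 = 4.
  33 = 8*4 + 1, so a_2 = 8.
  4 = 4*1 + 0, so a_3 = 4.
so x = [1; 4, 8, 4].
Convergents (p_i = a_i*p_{i-1} + p_{i-2}, q_i = a_i*q_{i-1} + q_{i-2} with p_{-2}=0, p_{-1}=1, q_{-2}=1, q_{-1}=0), until the denominator exceeds 13:
  i=0: a_0=1, p_0 = 1*1 + 0 = 1, q_0 = 1*0 + 1 = 1.
  i=1: a_1=4, p_1 = 4*1 + 1 = 5, q_1 = 4*1 + 0 = 4.
  i=2: a_2=8, p_2 = 8*5 + 1 = 41, q_2 = 8*4 + 1 = 33.
q_2 = 33 > 13, so the last convergent with denominator <= 13 is p_1/q_1 = 5/4.
The closest fraction with denominator <= 13 is either p_1/q_1 or the intermediate fraction (k*p_1 + p_0)/(k*q_1 + q_0) with the largest k >= 1 whose denominator stays <= 13; these approach x as k grows, and every other convergent or intermediate fraction in range is farther away.
Largest k: floor((13 - q_0)/q_1) = floor((13 - 1)/4) = 3.
That gives (3*5 + 1)/(3*4 + 1) = 16/13.
Compare the errors: |x - 5/4| = |169*4 - 5*136|/(136*4) = 4/544, and |x - 16/13| = |169*13 - 16*136|/(136*13) = 21/1768.
Cross-multiplying, 4*1768 = 7072 < 11424 = 21*544, so 4/544 is smaller: the convergent 5/4 is closer to x than 16/13.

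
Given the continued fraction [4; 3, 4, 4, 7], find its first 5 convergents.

4/1, 13/3, 56/13, 237/55, 1715/398

Using the convergent recurrence p_i = a_i*p_{i-1} + p_{i-2}, q_i = a_i*q_{i-1} + q_{i-2} with p_{-2}=0, p_{-1}=1, q_{-2}=1, q_{-1}=0:
  i=0: a_0=4, p_0 = 4*1 + 0 = 4, q_0 = 4*0 + 1 = 1.
  i=1: a_1=3, p_1 = 3*4 + 1 = 13, q_1 = 3*1 + 0 = 3.
  i=2: a_2=4, p_2 = 4*13 + 4 = 56, q_2 = 4*3 + 1 = 13.
  i=3: a_3=4, p_3 = 4*56 + 13 = 237, q_3 = 4*13 + 3 = 55.
  i=4: a_4=7, p_4 = 7*237 + 56 = 1715, q_4 = 7*55 + 13 = 398.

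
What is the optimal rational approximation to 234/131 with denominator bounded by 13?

16/9

Expand x = 234/131 as a continued fraction with the Euclidean algorithm:
  234 = 1*131 + 103, so a_0 = 1.
  131 = 1*103 + 28, so a_1 = 1.
  103 = 3*28 + 19, so a_2 = 3.
  28 = 1*19 + 9, so a_3 = 1.
  19 = 2*9 + 1, so a_4 = 2.
  9 = 9*1 + 0, so a_5 = 9.
so x = [1; 1, 3, 1, 2, 9].
Convergents (p_i = a_i*p_{i-1} + p_{i-2}, q_i = a_i*q_{i-1} + q_{i-2} with p_{-2}=0, p_{-1}=1, q_{-2}=1, q_{-1}=0), until the denominator exceeds 13:
  i=0: a_0=1, p_0 = 1*1 + 0 = 1, q_0 = 1*0 + 1 = 1.
  i=1: a_1=1, p_1 = 1*1 + 1 = 2, q_1 = 1*1 + 0 = 1.
  i=2: a_2=3, p_2 = 3*2 + 1 = 7, q_2 = 3*1 + 1 = 4.
  i=3: a_3=1, p_3 = 1*7 + 2 = 9, q_3 = 1*4 + 1 = 5.
  i=4: a_4=2, p_4 = 2*9 + 7 = 25, q_4 = 2*5 + 4 = 14.
q_4 = 14 > 13, so the last convergent with denominator <= 13 is p_3/q_3 = 9/5.
The closest fraction with denominator <= 13 is either p_3/q_3 or the intermediate fraction (k*p_3 + p_2)/(k*q_3 + q_2) with the largest k >= 1 whose denominator stays <= 13; these approach x as k grows, and every other convergent or intermediate fraction in range is farther away.
Largest k: floor((13 - q_2)/q_3) = floor((13 - 4)/5) = 1.
That gives (1*9 + 7)/(1*5 + 4) = 16/9.
Compare the errors: |x - 9/5| = |234*5 - 9*131|/(131*5) = 9/655, and |x - 16/9| = |234*9 - 16*131|/(131*9) = 10/1179.
Cross-multiplying, 10*655 = 6550 < 10611 = 9*1179, so 10/1179 is smaller: the intermediate fraction 16/9 is closer to x than 9/5.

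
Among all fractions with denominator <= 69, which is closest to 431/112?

127/33

Expand x = 431/112 as a continued fraction with the Euclidean algorithm:
  431 = 3*112 + 95, so a_0 = 3.
  112 = 1*95 + 17, so a_1 = 1.
  95 = 5*17 + 10, so a_2 = 5.
  17 = 1*10 + 7, so a_3 = 1.
  10 = 1*7 + 3, so a_4 = 1.
  7 = 2*3 + 1, so a_5 = 2.
  3 = 3*1 + 0, so a_6 = 3.
so x = [3; 1, 5, 1, 1, 2, 3].
Convergents (p_i = a_i*p_{i-1} + p_{i-2}, q_i = a_i*q_{i-1} + q_{i-2} with p_{-2}=0, p_{-1}=1, q_{-2}=1, q_{-1}=0), until the denominator exceeds 69:
  i=0: a_0=3, p_0 = 3*1 + 0 = 3, q_0 = 3*0 + 1 = 1.
  i=1: a_1=1, p_1 = 1*3 + 1 = 4, q_1 = 1*1 + 0 = 1.
  i=2: a_2=5, p_2 = 5*4 + 3 = 23, q_2 = 5*1 + 1 = 6.
  i=3: a_3=1, p_3 = 1*23 + 4 = 27, q_3 = 1*6 + 1 = 7.
  i=4: a_4=1, p_4 = 1*27 + 23 = 50, q_4 = 1*7 + 6 = 13.
  i=5: a_5=2, p_5 = 2*50 + 27 = 127, q_5 = 2*13 + 7 = 33.
  i=6: a_6=3, p_6 = 3*127 + 50 = 431, q_6 = 3*33 + 13 = 112.
q_6 = 112 > 69, so the last convergent with denominator <= 69 is p_5/q_5 = 127/33.
The closest fraction with denominator <= 69 is either p_5/q_5 or the intermediate fraction (k*p_5 + p_4)/(k*q_5 + q_4) with the largest k >= 1 whose denominator stays <= 69; these approach x as k grows, and every other convergent or intermediate fraction in range is farther away.
Largest k: floor((69 - q_4)/q_5) = floor((69 - 13)/33) = 1.
That gives (1*127 + 50)/(1*33 + 13) = 177/46.
Compare the errors: |x - 127/33| = |431*33 - 127*112|/(112*33) = 1/3696, and |x - 177/46| = |431*46 - 177*112|/(112*46) = 2/5152.
Cross-multiplying, 1*5152 = 5152 < 7392 = 2*3696, so 1/3696 is smaller: the convergent 127/33 is closer to x than 177/46.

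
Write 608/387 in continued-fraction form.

[1; 1, 1, 3, 55]

Run the Euclidean algorithm on 608 and 387; the successive quotients are the partial quotients a_0, a_1, ... (each step inverts the fractional part left over by the previous one):
  608 = 1*387 + 221, so a_0 = 1.
  387 = 1*221 + 166, so a_1 = 1.
  221 = 1*166 + 55, so a_2 = 1.
  166 = 3*55 + 1, so a_3 = 3.
  55 = 55*1 + 0, so a_4 = 55.
The remainder reaches 0 after 5 divisions, so the expansion has 5 partial quotients, read off in order.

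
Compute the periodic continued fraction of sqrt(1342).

[36; (1, 1, 1, 2, 1, 1, 1, 72)]

Write x_i = (sqrt(1342) + m_i)/d_i with (m_0, d_0) = (0, 1). a_0 = floor(sqrt(1342)) = 36, since 36^2 = 1296 <= 1342 < 1369 = 37^2.
Iterate m_{i+1} = d_i*a_i - m_i, d_{i+1} = (1342 - m_{i+1}^2)/d_i, a_{i+1} = floor((a_0 + m_{i+1})/d_{i+1}):
  m_1 = 1*36 - 0 = 36, d_1 = (1342 - 36^2)/1 = 46/1 = 46, a_1 = floor((36 + 36)/46) = 1.
  m_2 = 46*1 - 36 = 10, d_2 = (1342 - 10^2)/46 = 1242/46 = 27, a_2 = floor((36 + 10)/27) = 1.
  m_3 = 27*1 - 10 = 17, d_3 = (1342 - 17^2)/27 = 1053/27 = 39, a_3 = floor((36 + 17)/39) = 1.
  m_4 = 39*1 - 17 = 22, d_4 = (1342 - 22^2)/39 = 858/39 = 22, a_4 = floor((36 + 22)/22) = 2.
  m_5 = 22*2 - 22 = 22, d_5 = (1342 - 22^2)/22 = 858/22 = 39, a_5 = floor((36 + 22)/39) = 1.
  m_6 = 39*1 - 22 = 17, d_6 = (1342 - 17^2)/39 = 1053/39 = 27, a_6 = floor((36 + 17)/27) = 1.
  m_7 = 27*1 - 17 = 10, d_7 = (1342 - 10^2)/27 = 1242/27 = 46, a_7 = floor((36 + 10)/46) = 1.
  m_8 = 46*1 - 10 = 36, d_8 = (1342 - 36^2)/46 = 46/46 = 1, a_8 = floor((36 + 36)/1) = 72.
  m_9 = 1*72 - 36 = 36, d_9 = (1342 - 36^2)/1 = 46/1 = 46: (m_9, d_9) = (m_1, d_1) = (36, 46), so from here the quotients repeat a_1, ..., a_8; the period length is 8.
Hence the expansion of sqrt(1342) is a_0 = 36 followed by the repeating block 1, 1, 1, 2, 1, 1, 1, 72 (period 8).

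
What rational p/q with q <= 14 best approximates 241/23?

136/13

Expand x = 241/23 as a continued fraction with the Euclidean algorithm:
  241 = 10*23 + 11, so a_0 = 10.
  23 = 2*11 + 1, so a_1 = 2.
  11 = 11*1 + 0, so a_2 = 11.
so x = [10; 2, 11].
Convergents (p_i = a_i*p_{i-1} + p_{i-2}, q_i = a_i*q_{i-1} + q_{i-2} with p_{-2}=0, p_{-1}=1, q_{-2}=1, q_{-1}=0), until the denominator exceeds 14:
  i=0: a_0=10, p_0 = 10*1 + 0 = 10, q_0 = 10*0 + 1 = 1.
  i=1: a_1=2, p_1 = 2*10 + 1 = 21, q_1 = 2*1 + 0 = 2.
  i=2: a_2=11, p_2 = 11*21 + 10 = 241, q_2 = 11*2 + 1 = 23.
q_2 = 23 > 14, so the last convergent with denominator <= 14 is p_1/q_1 = 21/2.
The closest fraction with denominator <= 14 is either p_1/q_1 or the intermediate fraction (k*p_1 + p_0)/(k*q_1 + q_0) with the largest k >= 1 whose denominator stays <= 14; these approach x as k grows, and every other convergent or intermediate fraction in range is farther away.
Largest k: floor((14 - q_0)/q_1) = floor((14 - 1)/2) = 6.
That gives (6*21 + 10)/(6*2 + 1) = 136/13.
Compare the errors: |x - 21/2| = |241*2 - 21*23|/(23*2) = 1/46, and |x - 136/13| = |241*13 - 136*23|/(23*13) = 5/299.
Cross-multiplying, 5*46 = 230 < 299 = 1*299, so 5/299 is smaller: the intermediate fraction 136/13 is closer to x than 21/2.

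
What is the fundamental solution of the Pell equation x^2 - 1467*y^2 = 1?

(x, y) = (64080026, 1673045)

First expand sqrt(1467) as a continued fraction. With x_i = (sqrt(1467) + m_i)/d_i and (m_0, d_0) = (0, 1): a_0 = floor(sqrt(1467)) = 38, since 38^2 = 1444 <= 1467 < 1521 = 39^2.
Iterate m_{i+1} = d_i*a_i - m_i, d_{i+1} = (1467 - m_{i+1}^2)/d_i, a_{i+1} = floor((a_0 + m_{i+1})/d_{i+1}):
  m_1 = 1*38 - 0 = 38, d_1 = (1467 - 38^2)/1 = 23/1 = 23, a_1 = floor((38 + 38)/23) = 3.
  m_2 = 23*3 - 38 = 31, d_2 = (1467 - 31^2)/23 = 506/23 = 22, a_2 = floor((38 + 31)/22) = 3.
  m_3 = 22*3 - 31 = 35, d_3 = (1467 - 35^2)/22 = 242/22 = 11, a_3 = floor((38 + 35)/11) = 6.
  m_4 = 11*6 - 35 = 31, d_4 = (1467 - 31^2)/11 = 506/11 = 46, a_4 = floor((38 + 31)/46) = 1.
  m_5 = 46*1 - 31 = 15, d_5 = (1467 - 15^2)/46 = 1242/46 = 27, a_5 = floor((38 + 15)/27) = 1.
  m_6 = 27*1 - 15 = 12, d_6 = (1467 - 12^2)/27 = 1323/27 = 49, a_6 = floor((38 + 12)/49) = 1.
  m_7 = 49*1 - 12 = 37, d_7 = (1467 - 37^2)/49 = 98/49 = 2, a_7 = floor((38 + 37)/2) = 37.
  m_8 = 2*37 - 37 = 37, d_8 = (1467 - 37^2)/2 = 98/2 = 49, a_8 = floor((38 + 37)/49) = 1.
  m_9 = 49*1 - 37 = 12, d_9 = (1467 - 12^2)/49 = 1323/49 = 27, a_9 = floor((38 + 12)/27) = 1.
  m_10 = 27*1 - 12 = 15, d_10 = (1467 - 15^2)/27 = 1242/27 = 46, a_10 = floor((38 + 15)/46) = 1.
  m_11 = 46*1 - 15 = 31, d_11 = (1467 - 31^2)/46 = 506/46 = 11, a_11 = floor((38 + 31)/11) = 6.
  m_12 = 11*6 - 31 = 35, d_12 = (1467 - 35^2)/11 = 242/11 = 22, a_12 = floor((38 + 35)/22) = 3.
  m_13 = 22*3 - 35 = 31, d_13 = (1467 - 31^2)/22 = 506/22 = 23, a_13 = floor((38 + 31)/23) = 3.
  m_14 = 23*3 - 31 = 38, d_14 = (1467 - 38^2)/23 = 23/23 = 1, a_14 = floor((38 + 38)/1) = 76.
  m_15 = 1*76 - 38 = 38, d_15 = (1467 - 38^2)/1 = 23/1 = 23: (m_15, d_15) = (m_1, d_1) = (38, 23), so from here the quotients repeat a_1, ..., a_14; the period length is 14.
So sqrt(1467) = [38; (3, 3, 6, 1, 1, 1, 37, 1, 1, 1, 6, 3, 3, 76)] with period length k = 14.
k is even, so the fundamental solution of x^2 - 1467y^2 = 1 is (p_{k-1}, q_{k-1}) = (p_13, q_13); compute convergents through index 13.
Convergents (p_i = a_i*p_{i-1} + p_{i-2}, q_i = a_i*q_{i-1} + q_{i-2} with p_{-2}=0, p_{-1}=1, q_{-2}=1, q_{-1}=0):
  i=0: a_0=38, p_0 = 38*1 + 0 = 38, q_0 = 38*0 + 1 = 1.
  i=1: a_1=3, p_1 = 3*38 + 1 = 115, q_1 = 3*1 + 0 = 3.
  i=2: a_2=3, p_2 = 3*115 + 38 = 383, q_2 = 3*3 + 1 = 10.
  i=3: a_3=6, p_3 = 6*383 + 115 = 2413, q_3 = 6*10 + 3 = 63.
  i=4: a_4=1, p_4 = 1*2413 + 383 = 2796, q_4 = 1*63 + 10 = 73.
  i=5: a_5=1, p_5 = 1*2796 + 2413 = 5209, q_5 = 1*73 + 63 = 136.
  i=6: a_6=1, p_6 = 1*5209 + 2796 = 8005, q_6 = 1*136 + 73 = 209.
  i=7: a_7=37, p_7 = 37*8005 + 5209 = 301394, q_7 = 37*209 + 136 = 7869.
  i=8: a_8=1, p_8 = 1*301394 + 8005 = 309399, q_8 = 1*7869 + 209 = 8078.
  i=9: a_9=1, p_9 = 1*309399 + 301394 = 610793, q_9 = 1*8078 + 7869 = 15947.
  i=10: a_10=1, p_10 = 1*610793 + 309399 = 920192, q_10 = 1*15947 + 8078 = 24025.
  i=11: a_11=6, p_11 = 6*920192 + 610793 = 6131945, q_11 = 6*24025 + 15947 = 160097.
  i=12: a_12=3, p_12 = 3*6131945 + 920192 = 19316027, q_12 = 3*160097 + 24025 = 504316.
  i=13: a_13=3, p_13 = 3*19316027 + 6131945 = 64080026, q_13 = 3*504316 + 160097 = 1673045.
Check: 64080026^2 - 1467*1673045^2 = 4106249732160676 - 4106249732160675 = 1, so (x, y) = (64080026, 1673045) solves the equation, and by the theorem it is the least positive solution.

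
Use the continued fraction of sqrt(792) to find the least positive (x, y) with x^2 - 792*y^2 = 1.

(x, y) = (197, 7)

First expand sqrt(792) as a continued fraction. With x_i = (sqrt(792) + m_i)/d_i and (m_0, d_0) = (0, 1): a_0 = floor(sqrt(792)) = 28, since 28^2 = 784 <= 792 < 841 = 29^2.
Iterate m_{i+1} = d_i*a_i - m_i, d_{i+1} = (792 - m_{i+1}^2)/d_i, a_{i+1} = floor((a_0 + m_{i+1})/d_{i+1}):
  m_1 = 1*28 - 0 = 28, d_1 = (792 - 28^2)/1 = 8/1 = 8, a_1 = floor((28 + 28)/8) = 7.
  m_2 = 8*7 - 28 = 28, d_2 = (792 - 28^2)/8 = 8/8 = 1, a_2 = floor((28 + 28)/1) = 56.
  m_3 = 1*56 - 28 = 28, d_3 = (792 - 28^2)/1 = 8/1 = 8: (m_3, d_3) = (m_1, d_1) = (28, 8), so from here the quotients repeat a_1, a_2; the period length is 2.
So sqrt(792) = [28; (7, 56)] with period length k = 2.
k is even, so the fundamental solution of x^2 - 792y^2 = 1 is (p_{k-1}, q_{k-1}) = (p_1, q_1); compute convergents through index 1.
Convergents (p_i = a_i*p_{i-1} + p_{i-2}, q_i = a_i*q_{i-1} + q_{i-2} with p_{-2}=0, p_{-1}=1, q_{-2}=1, q_{-1}=0):
  i=0: a_0=28, p_0 = 28*1 + 0 = 28, q_0 = 28*0 + 1 = 1.
  i=1: a_1=7, p_1 = 7*28 + 1 = 197, q_1 = 7*1 + 0 = 7.
Check: 197^2 - 792*7^2 = 38809 - 38808 = 1, so (x, y) = (197, 7) solves the equation, and by the theorem it is the least positive solution.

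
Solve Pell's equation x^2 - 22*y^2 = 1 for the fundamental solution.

First expand sqrt(22) as a continued fraction. With x_i = (sqrt(22) + m_i)/d_i and (m_0, d_0) = (0, 1): a_0 = floor(sqrt(22)) = 4, since 4^2 = 16 <= 22 < 25 = 5^2.
Iterate m_{i+1} = d_i*a_i - m_i, d_{i+1} = (22 - m_{i+1}^2)/d_i, a_{i+1} = floor((a_0 + m_{i+1})/d_{i+1}):
  m_1 = 1*4 - 0 = 4, d_1 = (22 - 4^2)/1 = 6/1 = 6, a_1 = floor((4 + 4)/6) = 1.
  m_2 = 6*1 - 4 = 2, d_2 = (22 - 2^2)/6 = 18/6 = 3, a_2 = floor((4 + 2)/3) = 2.
  m_3 = 3*2 - 2 = 4, d_3 = (22 - 4^2)/3 = 6/3 = 2, a_3 = floor((4 + 4)/2) = 4.
  m_4 = 2*4 - 4 = 4, d_4 = (22 - 4^2)/2 = 6/2 = 3, a_4 = floor((4 + 4)/3) = 2.
  m_5 = 3*2 - 4 = 2, d_5 = (22 - 2^2)/3 = 18/3 = 6, a_5 = floor((4 + 2)/6) = 1.
  m_6 = 6*1 - 2 = 4, d_6 = (22 - 4^2)/6 = 6/6 = 1, a_6 = floor((4 + 4)/1) = 8.
  m_7 = 1*8 - 4 = 4, d_7 = (22 - 4^2)/1 = 6/1 = 6: (m_7, d_7) = (m_1, d_1) = (4, 6), so from here the quotients repeat a_1, ..., a_6; the period length is 6.
So sqrt(22) = [4; (1, 2, 4, 2, 1, 8)] with period length k = 6.
k is even, so the fundamental solution of x^2 - 22y^2 = 1 is (p_{k-1}, q_{k-1}) = (p_5, q_5); compute convergents through index 5.
Convergents (p_i = a_i*p_{i-1} + p_{i-2}, q_i = a_i*q_{i-1} + q_{i-2} with p_{-2}=0, p_{-1}=1, q_{-2}=1, q_{-1}=0):
  i=0: a_0=4, p_0 = 4*1 + 0 = 4, q_0 = 4*0 + 1 = 1.
  i=1: a_1=1, p_1 = 1*4 + 1 = 5, q_1 = 1*1 + 0 = 1.
  i=2: a_2=2, p_2 = 2*5 + 4 = 14, q_2 = 2*1 + 1 = 3.
  i=3: a_3=4, p_3 = 4*14 + 5 = 61, q_3 = 4*3 + 1 = 13.
  i=4: a_4=2, p_4 = 2*61 + 14 = 136, q_4 = 2*13 + 3 = 29.
  i=5: a_5=1, p_5 = 1*136 + 61 = 197, q_5 = 1*29 + 13 = 42.
Check: 197^2 - 22*42^2 = 38809 - 38808 = 1, so (x, y) = (197, 42) solves the equation, and by the theorem it is the least positive solution.

(x, y) = (197, 42)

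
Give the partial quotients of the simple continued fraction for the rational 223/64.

[3; 2, 15, 2]

Run the Euclidean algorithm on 223 and 64; the successive quotients are the partial quotients a_0, a_1, ... (each step inverts the fractional part left over by the previous one):
  223 = 3*64 + 31, so a_0 = 3.
  64 = 2*31 + 2, so a_1 = 2.
  31 = 15*2 + 1, so a_2 = 15.
  2 = 2*1 + 0, so a_3 = 2.
The remainder reaches 0 after 4 divisions, so the expansion has 4 partial quotients, read off in order.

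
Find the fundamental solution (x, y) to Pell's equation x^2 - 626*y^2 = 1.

(x, y) = (1251, 50)

First expand sqrt(626) as a continued fraction. With x_i = (sqrt(626) + m_i)/d_i and (m_0, d_0) = (0, 1): a_0 = floor(sqrt(626)) = 25, since 25^2 = 625 <= 626 < 676 = 26^2.
Iterate m_{i+1} = d_i*a_i - m_i, d_{i+1} = (626 - m_{i+1}^2)/d_i, a_{i+1} = floor((a_0 + m_{i+1})/d_{i+1}):
  m_1 = 1*25 - 0 = 25, d_1 = (626 - 25^2)/1 = 1/1 = 1, a_1 = floor((25 + 25)/1) = 50.
  m_2 = 1*50 - 25 = 25, d_2 = (626 - 25^2)/1 = 1/1 = 1: (m_2, d_2) = (m_1, d_1) = (25, 1), so from here the quotient a_1 repeats; the period length is 1.
So sqrt(626) = [25; (50)] with period length k = 1.
k is odd, so (p_{k-1}, q_{k-1}) only solves x^2 - 626y^2 = -1 and the fundamental solution of x^2 - 626y^2 = 1 is (p_{2k-1}, q_{2k-1}) = (p_1, q_1); compute convergents through index 1, running through the period twice.
Convergents (p_i = a_i*p_{i-1} + p_{i-2}, q_i = a_i*q_{i-1} + q_{i-2} with p_{-2}=0, p_{-1}=1, q_{-2}=1, q_{-1}=0):
  i=0: a_0=25, p_0 = 25*1 + 0 = 25, q_0 = 25*0 + 1 = 1.
  i=1: a_1=50, p_1 = 50*25 + 1 = 1251, q_1 = 50*1 + 0 = 50.
Indeed p_0^2 - 626*q_0^2 = 625 - 626 = -1, not +1.
Check: 1251^2 - 626*50^2 = 1565001 - 1565000 = 1, so (x, y) = (1251, 50) solves the equation, and by the theorem it is the least positive solution.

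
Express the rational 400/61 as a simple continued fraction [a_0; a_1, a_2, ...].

[6; 1, 1, 3, 1, 6]

Run the Euclidean algorithm on 400 and 61; the successive quotients are the partial quotients a_0, a_1, ... (each step inverts the fractional part left over by the previous one):
  400 = 6*61 + 34, so a_0 = 6.
  61 = 1*34 + 27, so a_1 = 1.
  34 = 1*27 + 7, so a_2 = 1.
  27 = 3*7 + 6, so a_3 = 3.
  7 = 1*6 + 1, so a_4 = 1.
  6 = 6*1 + 0, so a_5 = 6.
The remainder reaches 0 after 6 divisions, so the expansion has 6 partial quotients, read off in order.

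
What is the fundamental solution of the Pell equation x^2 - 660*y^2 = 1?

(x, y) = (1079, 42)

First expand sqrt(660) as a continued fraction. With x_i = (sqrt(660) + m_i)/d_i and (m_0, d_0) = (0, 1): a_0 = floor(sqrt(660)) = 25, since 25^2 = 625 <= 660 < 676 = 26^2.
Iterate m_{i+1} = d_i*a_i - m_i, d_{i+1} = (660 - m_{i+1}^2)/d_i, a_{i+1} = floor((a_0 + m_{i+1})/d_{i+1}):
  m_1 = 1*25 - 0 = 25, d_1 = (660 - 25^2)/1 = 35/1 = 35, a_1 = floor((25 + 25)/35) = 1.
  m_2 = 35*1 - 25 = 10, d_2 = (660 - 10^2)/35 = 560/35 = 16, a_2 = floor((25 + 10)/16) = 2.
  m_3 = 16*2 - 10 = 22, d_3 = (660 - 22^2)/16 = 176/16 = 11, a_3 = floor((25 + 22)/11) = 4.
  m_4 = 11*4 - 22 = 22, d_4 = (660 - 22^2)/11 = 176/11 = 16, a_4 = floor((25 + 22)/16) = 2.
  m_5 = 16*2 - 22 = 10, d_5 = (660 - 10^2)/16 = 560/16 = 35, a_5 = floor((25 + 10)/35) = 1.
  m_6 = 35*1 - 10 = 25, d_6 = (660 - 25^2)/35 = 35/35 = 1, a_6 = floor((25 + 25)/1) = 50.
  m_7 = 1*50 - 25 = 25, d_7 = (660 - 25^2)/1 = 35/1 = 35: (m_7, d_7) = (m_1, d_1) = (25, 35), so from here the quotients repeat a_1, ..., a_6; the period length is 6.
So sqrt(660) = [25; (1, 2, 4, 2, 1, 50)] with period length k = 6.
k is even, so the fundamental solution of x^2 - 660y^2 = 1 is (p_{k-1}, q_{k-1}) = (p_5, q_5); compute convergents through index 5.
Convergents (p_i = a_i*p_{i-1} + p_{i-2}, q_i = a_i*q_{i-1} + q_{i-2} with p_{-2}=0, p_{-1}=1, q_{-2}=1, q_{-1}=0):
  i=0: a_0=25, p_0 = 25*1 + 0 = 25, q_0 = 25*0 + 1 = 1.
  i=1: a_1=1, p_1 = 1*25 + 1 = 26, q_1 = 1*1 + 0 = 1.
  i=2: a_2=2, p_2 = 2*26 + 25 = 77, q_2 = 2*1 + 1 = 3.
  i=3: a_3=4, p_3 = 4*77 + 26 = 334, q_3 = 4*3 + 1 = 13.
  i=4: a_4=2, p_4 = 2*334 + 77 = 745, q_4 = 2*13 + 3 = 29.
  i=5: a_5=1, p_5 = 1*745 + 334 = 1079, q_5 = 1*29 + 13 = 42.
Check: 1079^2 - 660*42^2 = 1164241 - 1164240 = 1, so (x, y) = (1079, 42) solves the equation, and by the theorem it is the least positive solution.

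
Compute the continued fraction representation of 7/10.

Run the Euclidean algorithm on 7 and 10; the successive quotients are the partial quotients a_0, a_1, ... (each step inverts the fractional part left over by the previous one):
  7 = 0*10 + 7, so a_0 = 0.
  10 = 1*7 + 3, so a_1 = 1.
  7 = 2*3 + 1, so a_2 = 2.
  3 = 3*1 + 0, so a_3 = 3.
The remainder reaches 0 after 4 divisions, so the expansion has 4 partial quotients, read off in order.

[0; 1, 2, 3]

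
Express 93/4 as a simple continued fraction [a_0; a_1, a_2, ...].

Run the Euclidean algorithm on 93 and 4; the successive quotients are the partial quotients a_0, a_1, ... (each step inverts the fractional part left over by the previous one):
  93 = 23*4 + 1, so a_0 = 23.
  4 = 4*1 + 0, so a_1 = 4.
The remainder reaches 0 after 2 divisions, so the expansion has 2 partial quotients, read off in order.

[23; 4]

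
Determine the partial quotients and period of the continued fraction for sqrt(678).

Write x_i = (sqrt(678) + m_i)/d_i with (m_0, d_0) = (0, 1). a_0 = floor(sqrt(678)) = 26, since 26^2 = 676 <= 678 < 729 = 27^2.
Iterate m_{i+1} = d_i*a_i - m_i, d_{i+1} = (678 - m_{i+1}^2)/d_i, a_{i+1} = floor((a_0 + m_{i+1})/d_{i+1}):
  m_1 = 1*26 - 0 = 26, d_1 = (678 - 26^2)/1 = 2/1 = 2, a_1 = floor((26 + 26)/2) = 26.
  m_2 = 2*26 - 26 = 26, d_2 = (678 - 26^2)/2 = 2/2 = 1, a_2 = floor((26 + 26)/1) = 52.
  m_3 = 1*52 - 26 = 26, d_3 = (678 - 26^2)/1 = 2/1 = 2: (m_3, d_3) = (m_1, d_1) = (26, 2), so from here the quotients repeat a_1, a_2; the period length is 2.
Hence the expansion of sqrt(678) is a_0 = 26 followed by the repeating block 26, 52 (period 2).

[26; (26, 52)]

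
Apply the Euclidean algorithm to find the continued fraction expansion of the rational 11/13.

Run the Euclidean algorithm on 11 and 13; the successive quotients are the partial quotients a_0, a_1, ... (each step inverts the fractional part left over by the previous one):
  11 = 0*13 + 11, so a_0 = 0.
  13 = 1*11 + 2, so a_1 = 1.
  11 = 5*2 + 1, so a_2 = 5.
  2 = 2*1 + 0, so a_3 = 2.
The remainder reaches 0 after 4 divisions, so the expansion has 4 partial quotients, read off in order.

[0; 1, 5, 2]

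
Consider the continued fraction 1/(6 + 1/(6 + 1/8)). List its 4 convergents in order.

Using the convergent recurrence p_i = a_i*p_{i-1} + p_{i-2}, q_i = a_i*q_{i-1} + q_{i-2} with p_{-2}=0, p_{-1}=1, q_{-2}=1, q_{-1}=0:
  i=0: a_0=0, p_0 = 0*1 + 0 = 0, q_0 = 0*0 + 1 = 1.
  i=1: a_1=6, p_1 = 6*0 + 1 = 1, q_1 = 6*1 + 0 = 6.
  i=2: a_2=6, p_2 = 6*1 + 0 = 6, q_2 = 6*6 + 1 = 37.
  i=3: a_3=8, p_3 = 8*6 + 1 = 49, q_3 = 8*37 + 6 = 302.

0/1, 1/6, 6/37, 49/302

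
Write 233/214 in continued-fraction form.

Run the Euclidean algorithm on 233 and 214; the successive quotients are the partial quotients a_0, a_1, ... (each step inverts the fractional part left over by the previous one):
  233 = 1*214 + 19, so a_0 = 1.
  214 = 11*19 + 5, so a_1 = 11.
  19 = 3*5 + 4, so a_2 = 3.
  5 = 1*4 + 1, so a_3 = 1.
  4 = 4*1 + 0, so a_4 = 4.
The remainder reaches 0 after 5 divisions, so the expansion has 5 partial quotients, read off in order.

[1; 11, 3, 1, 4]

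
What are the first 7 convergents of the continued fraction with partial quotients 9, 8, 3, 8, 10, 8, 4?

Using the convergent recurrence p_i = a_i*p_{i-1} + p_{i-2}, q_i = a_i*q_{i-1} + q_{i-2} with p_{-2}=0, p_{-1}=1, q_{-2}=1, q_{-1}=0:
  i=0: a_0=9, p_0 = 9*1 + 0 = 9, q_0 = 9*0 + 1 = 1.
  i=1: a_1=8, p_1 = 8*9 + 1 = 73, q_1 = 8*1 + 0 = 8.
  i=2: a_2=3, p_2 = 3*73 + 9 = 228, q_2 = 3*8 + 1 = 25.
  i=3: a_3=8, p_3 = 8*228 + 73 = 1897, q_3 = 8*25 + 8 = 208.
  i=4: a_4=10, p_4 = 10*1897 + 228 = 19198, q_4 = 10*208 + 25 = 2105.
  i=5: a_5=8, p_5 = 8*19198 + 1897 = 155481, q_5 = 8*2105 + 208 = 17048.
  i=6: a_6=4, p_6 = 4*155481 + 19198 = 641122, q_6 = 4*17048 + 2105 = 70297.

9/1, 73/8, 228/25, 1897/208, 19198/2105, 155481/17048, 641122/70297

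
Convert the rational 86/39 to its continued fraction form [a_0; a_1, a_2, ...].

Run the Euclidean algorithm on 86 and 39; the successive quotients are the partial quotients a_0, a_1, ... (each step inverts the fractional part left over by the previous one):
  86 = 2*39 + 8, so a_0 = 2.
  39 = 4*8 + 7, so a_1 = 4.
  8 = 1*7 + 1, so a_2 = 1.
  7 = 7*1 + 0, so a_3 = 7.
The remainder reaches 0 after 4 divisions, so the expansion has 4 partial quotients, read off in order.

[2; 4, 1, 7]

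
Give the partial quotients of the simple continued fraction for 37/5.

[7; 2, 2]

Run the Euclidean algorithm on 37 and 5; the successive quotients are the partial quotients a_0, a_1, ... (each step inverts the fractional part left over by the previous one):
  37 = 7*5 + 2, so a_0 = 7.
  5 = 2*2 + 1, so a_1 = 2.
  2 = 2*1 + 0, so a_2 = 2.
The remainder reaches 0 after 3 divisions, so the expansion has 3 partial quotients, read off in order.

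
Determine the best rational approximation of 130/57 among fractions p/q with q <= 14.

Expand x = 130/57 as a continued fraction with the Euclidean algorithm:
  130 = 2*57 + 16, so a_0 = 2.
  57 = 3*16 + 9, so a_1 = 3.
  16 = 1*9 + 7, so a_2 = 1.
  9 = 1*7 + 2, so a_3 = 1.
  7 = 3*2 + 1, so a_4 = 3.
  2 = 2*1 + 0, so a_5 = 2.
so x = [2; 3, 1, 1, 3, 2].
Convergents (p_i = a_i*p_{i-1} + p_{i-2}, q_i = a_i*q_{i-1} + q_{i-2} with p_{-2}=0, p_{-1}=1, q_{-2}=1, q_{-1}=0), until the denominator exceeds 14:
  i=0: a_0=2, p_0 = 2*1 + 0 = 2, q_0 = 2*0 + 1 = 1.
  i=1: a_1=3, p_1 = 3*2 + 1 = 7, q_1 = 3*1 + 0 = 3.
  i=2: a_2=1, p_2 = 1*7 + 2 = 9, q_2 = 1*3 + 1 = 4.
  i=3: a_3=1, p_3 = 1*9 + 7 = 16, q_3 = 1*4 + 3 = 7.
  i=4: a_4=3, p_4 = 3*16 + 9 = 57, q_4 = 3*7 + 4 = 25.
q_4 = 25 > 14, so the last convergent with denominator <= 14 is p_3/q_3 = 16/7.
The closest fraction with denominator <= 14 is either p_3/q_3 or the intermediate fraction (k*p_3 + p_2)/(k*q_3 + q_2) with the largest k >= 1 whose denominator stays <= 14; these approach x as k grows, and every other convergent or intermediate fraction in range is farther away.
Largest k: floor((14 - q_2)/q_3) = floor((14 - 4)/7) = 1.
That gives (1*16 + 9)/(1*7 + 4) = 25/11.
Compare the errors: |x - 16/7| = |130*7 - 16*57|/(57*7) = 2/399, and |x - 25/11| = |130*11 - 25*57|/(57*11) = 5/627.
Cross-multiplying, 2*627 = 1254 < 1995 = 5*399, so 2/399 is smaller: the convergent 16/7 is closer to x than 25/11.

16/7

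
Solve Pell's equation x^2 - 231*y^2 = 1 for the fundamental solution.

First expand sqrt(231) as a continued fraction. With x_i = (sqrt(231) + m_i)/d_i and (m_0, d_0) = (0, 1): a_0 = floor(sqrt(231)) = 15, since 15^2 = 225 <= 231 < 256 = 16^2.
Iterate m_{i+1} = d_i*a_i - m_i, d_{i+1} = (231 - m_{i+1}^2)/d_i, a_{i+1} = floor((a_0 + m_{i+1})/d_{i+1}):
  m_1 = 1*15 - 0 = 15, d_1 = (231 - 15^2)/1 = 6/1 = 6, a_1 = floor((15 + 15)/6) = 5.
  m_2 = 6*5 - 15 = 15, d_2 = (231 - 15^2)/6 = 6/6 = 1, a_2 = floor((15 + 15)/1) = 30.
  m_3 = 1*30 - 15 = 15, d_3 = (231 - 15^2)/1 = 6/1 = 6: (m_3, d_3) = (m_1, d_1) = (15, 6), so from here the quotients repeat a_1, a_2; the period length is 2.
So sqrt(231) = [15; (5, 30)] with period length k = 2.
k is even, so the fundamental solution of x^2 - 231y^2 = 1 is (p_{k-1}, q_{k-1}) = (p_1, q_1); compute convergents through index 1.
Convergents (p_i = a_i*p_{i-1} + p_{i-2}, q_i = a_i*q_{i-1} + q_{i-2} with p_{-2}=0, p_{-1}=1, q_{-2}=1, q_{-1}=0):
  i=0: a_0=15, p_0 = 15*1 + 0 = 15, q_0 = 15*0 + 1 = 1.
  i=1: a_1=5, p_1 = 5*15 + 1 = 76, q_1 = 5*1 + 0 = 5.
Check: 76^2 - 231*5^2 = 5776 - 5775 = 1, so (x, y) = (76, 5) solves the equation, and by the theorem it is the least positive solution.

(x, y) = (76, 5)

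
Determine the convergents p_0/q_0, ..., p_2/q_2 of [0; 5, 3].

0/1, 1/5, 3/16

Using the convergent recurrence p_i = a_i*p_{i-1} + p_{i-2}, q_i = a_i*q_{i-1} + q_{i-2} with p_{-2}=0, p_{-1}=1, q_{-2}=1, q_{-1}=0:
  i=0: a_0=0, p_0 = 0*1 + 0 = 0, q_0 = 0*0 + 1 = 1.
  i=1: a_1=5, p_1 = 5*0 + 1 = 1, q_1 = 5*1 + 0 = 5.
  i=2: a_2=3, p_2 = 3*1 + 0 = 3, q_2 = 3*5 + 1 = 16.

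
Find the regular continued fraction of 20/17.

Run the Euclidean algorithm on 20 and 17; the successive quotients are the partial quotients a_0, a_1, ... (each step inverts the fractional part left over by the previous one):
  20 = 1*17 + 3, so a_0 = 1.
  17 = 5*3 + 2, so a_1 = 5.
  3 = 1*2 + 1, so a_2 = 1.
  2 = 2*1 + 0, so a_3 = 2.
The remainder reaches 0 after 4 divisions, so the expansion has 4 partial quotients, read off in order.

[1; 5, 1, 2]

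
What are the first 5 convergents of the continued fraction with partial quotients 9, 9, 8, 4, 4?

Using the convergent recurrence p_i = a_i*p_{i-1} + p_{i-2}, q_i = a_i*q_{i-1} + q_{i-2} with p_{-2}=0, p_{-1}=1, q_{-2}=1, q_{-1}=0:
  i=0: a_0=9, p_0 = 9*1 + 0 = 9, q_0 = 9*0 + 1 = 1.
  i=1: a_1=9, p_1 = 9*9 + 1 = 82, q_1 = 9*1 + 0 = 9.
  i=2: a_2=8, p_2 = 8*82 + 9 = 665, q_2 = 8*9 + 1 = 73.
  i=3: a_3=4, p_3 = 4*665 + 82 = 2742, q_3 = 4*73 + 9 = 301.
  i=4: a_4=4, p_4 = 4*2742 + 665 = 11633, q_4 = 4*301 + 73 = 1277.

9/1, 82/9, 665/73, 2742/301, 11633/1277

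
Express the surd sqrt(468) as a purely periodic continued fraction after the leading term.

Write x_i = (sqrt(468) + m_i)/d_i with (m_0, d_0) = (0, 1). a_0 = floor(sqrt(468)) = 21, since 21^2 = 441 <= 468 < 484 = 22^2.
Iterate m_{i+1} = d_i*a_i - m_i, d_{i+1} = (468 - m_{i+1}^2)/d_i, a_{i+1} = floor((a_0 + m_{i+1})/d_{i+1}):
  m_1 = 1*21 - 0 = 21, d_1 = (468 - 21^2)/1 = 27/1 = 27, a_1 = floor((21 + 21)/27) = 1.
  m_2 = 27*1 - 21 = 6, d_2 = (468 - 6^2)/27 = 432/27 = 16, a_2 = floor((21 + 6)/16) = 1.
  m_3 = 16*1 - 6 = 10, d_3 = (468 - 10^2)/16 = 368/16 = 23, a_3 = floor((21 + 10)/23) = 1.
  m_4 = 23*1 - 10 = 13, d_4 = (468 - 13^2)/23 = 299/23 = 13, a_4 = floor((21 + 13)/13) = 2.
  m_5 = 13*2 - 13 = 13, d_5 = (468 - 13^2)/13 = 299/13 = 23, a_5 = floor((21 + 13)/23) = 1.
  m_6 = 23*1 - 13 = 10, d_6 = (468 - 10^2)/23 = 368/23 = 16, a_6 = floor((21 + 10)/16) = 1.
  m_7 = 16*1 - 10 = 6, d_7 = (468 - 6^2)/16 = 432/16 = 27, a_7 = floor((21 + 6)/27) = 1.
  m_8 = 27*1 - 6 = 21, d_8 = (468 - 21^2)/27 = 27/27 = 1, a_8 = floor((21 + 21)/1) = 42.
  m_9 = 1*42 - 21 = 21, d_9 = (468 - 21^2)/1 = 27/1 = 27: (m_9, d_9) = (m_1, d_1) = (21, 27), so from here the quotients repeat a_1, ..., a_8; the period length is 8.
Hence the expansion of sqrt(468) is a_0 = 21 followed by the repeating block 1, 1, 1, 2, 1, 1, 1, 42 (period 8).

[21; (1, 1, 1, 2, 1, 1, 1, 42)]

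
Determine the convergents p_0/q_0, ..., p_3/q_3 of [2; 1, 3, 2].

2/1, 3/1, 11/4, 25/9

Using the convergent recurrence p_i = a_i*p_{i-1} + p_{i-2}, q_i = a_i*q_{i-1} + q_{i-2} with p_{-2}=0, p_{-1}=1, q_{-2}=1, q_{-1}=0:
  i=0: a_0=2, p_0 = 2*1 + 0 = 2, q_0 = 2*0 + 1 = 1.
  i=1: a_1=1, p_1 = 1*2 + 1 = 3, q_1 = 1*1 + 0 = 1.
  i=2: a_2=3, p_2 = 3*3 + 2 = 11, q_2 = 3*1 + 1 = 4.
  i=3: a_3=2, p_3 = 2*11 + 3 = 25, q_3 = 2*4 + 1 = 9.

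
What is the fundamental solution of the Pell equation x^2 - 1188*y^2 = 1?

First expand sqrt(1188) as a continued fraction. With x_i = (sqrt(1188) + m_i)/d_i and (m_0, d_0) = (0, 1): a_0 = floor(sqrt(1188)) = 34, since 34^2 = 1156 <= 1188 < 1225 = 35^2.
Iterate m_{i+1} = d_i*a_i - m_i, d_{i+1} = (1188 - m_{i+1}^2)/d_i, a_{i+1} = floor((a_0 + m_{i+1})/d_{i+1}):
  m_1 = 1*34 - 0 = 34, d_1 = (1188 - 34^2)/1 = 32/1 = 32, a_1 = floor((34 + 34)/32) = 2.
  m_2 = 32*2 - 34 = 30, d_2 = (1188 - 30^2)/32 = 288/32 = 9, a_2 = floor((34 + 30)/9) = 7.
  m_3 = 9*7 - 30 = 33, d_3 = (1188 - 33^2)/9 = 99/9 = 11, a_3 = floor((34 + 33)/11) = 6.
  m_4 = 11*6 - 33 = 33, d_4 = (1188 - 33^2)/11 = 99/11 = 9, a_4 = floor((34 + 33)/9) = 7.
  m_5 = 9*7 - 33 = 30, d_5 = (1188 - 30^2)/9 = 288/9 = 32, a_5 = floor((34 + 30)/32) = 2.
  m_6 = 32*2 - 30 = 34, d_6 = (1188 - 34^2)/32 = 32/32 = 1, a_6 = floor((34 + 34)/1) = 68.
  m_7 = 1*68 - 34 = 34, d_7 = (1188 - 34^2)/1 = 32/1 = 32: (m_7, d_7) = (m_1, d_1) = (34, 32), so from here the quotients repeat a_1, ..., a_6; the period length is 6.
So sqrt(1188) = [34; (2, 7, 6, 7, 2, 68)] with period length k = 6.
k is even, so the fundamental solution of x^2 - 1188y^2 = 1 is (p_{k-1}, q_{k-1}) = (p_5, q_5); compute convergents through index 5.
Convergents (p_i = a_i*p_{i-1} + p_{i-2}, q_i = a_i*q_{i-1} + q_{i-2} with p_{-2}=0, p_{-1}=1, q_{-2}=1, q_{-1}=0):
  i=0: a_0=34, p_0 = 34*1 + 0 = 34, q_0 = 34*0 + 1 = 1.
  i=1: a_1=2, p_1 = 2*34 + 1 = 69, q_1 = 2*1 + 0 = 2.
  i=2: a_2=7, p_2 = 7*69 + 34 = 517, q_2 = 7*2 + 1 = 15.
  i=3: a_3=6, p_3 = 6*517 + 69 = 3171, q_3 = 6*15 + 2 = 92.
  i=4: a_4=7, p_4 = 7*3171 + 517 = 22714, q_4 = 7*92 + 15 = 659.
  i=5: a_5=2, p_5 = 2*22714 + 3171 = 48599, q_5 = 2*659 + 92 = 1410.
Check: 48599^2 - 1188*1410^2 = 2361862801 - 2361862800 = 1, so (x, y) = (48599, 1410) solves the equation, and by the theorem it is the least positive solution.

(x, y) = (48599, 1410)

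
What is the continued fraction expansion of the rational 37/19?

Run the Euclidean algorithm on 37 and 19; the successive quotients are the partial quotients a_0, a_1, ... (each step inverts the fractional part left over by the previous one):
  37 = 1*19 + 18, so a_0 = 1.
  19 = 1*18 + 1, so a_1 = 1.
  18 = 18*1 + 0, so a_2 = 18.
The remainder reaches 0 after 3 divisions, so the expansion has 3 partial quotients, read off in order.

[1; 1, 18]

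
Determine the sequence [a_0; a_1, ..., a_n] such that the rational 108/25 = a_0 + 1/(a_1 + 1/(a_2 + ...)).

Run the Euclidean algorithm on 108 and 25; the successive quotients are the partial quotients a_0, a_1, ... (each step inverts the fractional part left over by the previous one):
  108 = 4*25 + 8, so a_0 = 4.
  25 = 3*8 + 1, so a_1 = 3.
  8 = 8*1 + 0, so a_2 = 8.
The remainder reaches 0 after 3 divisions, so the expansion has 3 partial quotients, read off in order.

[4; 3, 8]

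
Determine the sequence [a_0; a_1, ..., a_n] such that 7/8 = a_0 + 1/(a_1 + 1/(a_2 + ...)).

[0; 1, 7]

Run the Euclidean algorithm on 7 and 8; the successive quotients are the partial quotients a_0, a_1, ... (each step inverts the fractional part left over by the previous one):
  7 = 0*8 + 7, so a_0 = 0.
  8 = 1*7 + 1, so a_1 = 1.
  7 = 7*1 + 0, so a_2 = 7.
The remainder reaches 0 after 3 divisions, so the expansion has 3 partial quotients, read off in order.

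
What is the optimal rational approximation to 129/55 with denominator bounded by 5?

7/3

Expand x = 129/55 as a continued fraction with the Euclidean algorithm:
  129 = 2*55 + 19, so a_0 = 2.
  55 = 2*19 + 17, so a_1 = 2.
  19 = 1*17 + 2, so a_2 = 1.
  17 = 8*2 + 1, so a_3 = 8.
  2 = 2*1 + 0, so a_4 = 2.
so x = [2; 2, 1, 8, 2].
Convergents (p_i = a_i*p_{i-1} + p_{i-2}, q_i = a_i*q_{i-1} + q_{i-2} with p_{-2}=0, p_{-1}=1, q_{-2}=1, q_{-1}=0), until the denominator exceeds 5:
  i=0: a_0=2, p_0 = 2*1 + 0 = 2, q_0 = 2*0 + 1 = 1.
  i=1: a_1=2, p_1 = 2*2 + 1 = 5, q_1 = 2*1 + 0 = 2.
  i=2: a_2=1, p_2 = 1*5 + 2 = 7, q_2 = 1*2 + 1 = 3.
  i=3: a_3=8, p_3 = 8*7 + 5 = 61, q_3 = 8*3 + 2 = 26.
q_3 = 26 > 5, so the last convergent with denominator <= 5 is p_2/q_2 = 7/3.
The closest fraction with denominator <= 5 is either p_2/q_2 or the intermediate fraction (k*p_2 + p_1)/(k*q_2 + q_1) with the largest k >= 1 whose denominator stays <= 5; these approach x as k grows, and every other convergent or intermediate fraction in range is farther away.
Largest k: floor((5 - q_1)/q_2) = floor((5 - 2)/3) = 1.
That gives (1*7 + 5)/(1*3 + 2) = 12/5.
Compare the errors: |x - 7/3| = |129*3 - 7*55|/(55*3) = 2/165, and |x - 12/5| = |129*5 - 12*55|/(55*5) = 15/275.
Cross-multiplying, 2*275 = 550 < 2475 = 15*165, so 2/165 is smaller: the convergent 7/3 is closer to x than 12/5.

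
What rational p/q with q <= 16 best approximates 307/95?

Expand x = 307/95 as a continued fraction with the Euclidean algorithm:
  307 = 3*95 + 22, so a_0 = 3.
  95 = 4*22 + 7, so a_1 = 4.
  22 = 3*7 + 1, so a_2 = 3.
  7 = 7*1 + 0, so a_3 = 7.
so x = [3; 4, 3, 7].
Convergents (p_i = a_i*p_{i-1} + p_{i-2}, q_i = a_i*q_{i-1} + q_{i-2} with p_{-2}=0, p_{-1}=1, q_{-2}=1, q_{-1}=0), until the denominator exceeds 16:
  i=0: a_0=3, p_0 = 3*1 + 0 = 3, q_0 = 3*0 + 1 = 1.
  i=1: a_1=4, p_1 = 4*3 + 1 = 13, q_1 = 4*1 + 0 = 4.
  i=2: a_2=3, p_2 = 3*13 + 3 = 42, q_2 = 3*4 + 1 = 13.
  i=3: a_3=7, p_3 = 7*42 + 13 = 307, q_3 = 7*13 + 4 = 95.
q_3 = 95 > 16, so the last convergent with denominator <= 16 is p_2/q_2 = 42/13.
The closest fraction with denominator <= 16 is either p_2/q_2 or the intermediate fraction (k*p_2 + p_1)/(k*q_2 + q_1) with the largest k >= 1 whose denominator stays <= 16; these approach x as k grows, and every other convergent or intermediate fraction in range is farther away.
Largest k: floor((16 - q_1)/q_2) = floor((16 - 4)/13) = 0.
Since k = 0, no intermediate fraction beyond p_2/q_2 has denominator <= 16, so the convergent 42/13 is the closest (its error is |307*13 - 42*95|/(95*13) = 1/1235).

42/13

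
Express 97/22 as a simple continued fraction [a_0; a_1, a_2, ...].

Run the Euclidean algorithm on 97 and 22; the successive quotients are the partial quotients a_0, a_1, ... (each step inverts the fractional part left over by the previous one):
  97 = 4*22 + 9, so a_0 = 4.
  22 = 2*9 + 4, so a_1 = 2.
  9 = 2*4 + 1, so a_2 = 2.
  4 = 4*1 + 0, so a_3 = 4.
The remainder reaches 0 after 4 divisions, so the expansion has 4 partial quotients, read off in order.

[4; 2, 2, 4]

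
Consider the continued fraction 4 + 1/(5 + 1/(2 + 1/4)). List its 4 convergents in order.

Using the convergent recurrence p_i = a_i*p_{i-1} + p_{i-2}, q_i = a_i*q_{i-1} + q_{i-2} with p_{-2}=0, p_{-1}=1, q_{-2}=1, q_{-1}=0:
  i=0: a_0=4, p_0 = 4*1 + 0 = 4, q_0 = 4*0 + 1 = 1.
  i=1: a_1=5, p_1 = 5*4 + 1 = 21, q_1 = 5*1 + 0 = 5.
  i=2: a_2=2, p_2 = 2*21 + 4 = 46, q_2 = 2*5 + 1 = 11.
  i=3: a_3=4, p_3 = 4*46 + 21 = 205, q_3 = 4*11 + 5 = 49.

4/1, 21/5, 46/11, 205/49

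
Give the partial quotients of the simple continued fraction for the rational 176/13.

[13; 1, 1, 6]

Run the Euclidean algorithm on 176 and 13; the successive quotients are the partial quotients a_0, a_1, ... (each step inverts the fractional part left over by the previous one):
  176 = 13*13 + 7, so a_0 = 13.
  13 = 1*7 + 6, so a_1 = 1.
  7 = 1*6 + 1, so a_2 = 1.
  6 = 6*1 + 0, so a_3 = 6.
The remainder reaches 0 after 4 divisions, so the expansion has 4 partial quotients, read off in order.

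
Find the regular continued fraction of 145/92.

Run the Euclidean algorithm on 145 and 92; the successive quotients are the partial quotients a_0, a_1, ... (each step inverts the fractional part left over by the previous one):
  145 = 1*92 + 53, so a_0 = 1.
  92 = 1*53 + 39, so a_1 = 1.
  53 = 1*39 + 14, so a_2 = 1.
  39 = 2*14 + 11, so a_3 = 2.
  14 = 1*11 + 3, so a_4 = 1.
  11 = 3*3 + 2, so a_5 = 3.
  3 = 1*2 + 1, so a_6 = 1.
  2 = 2*1 + 0, so a_7 = 2.
The remainder reaches 0 after 8 divisions, so the expansion has 8 partial quotients, read off in order.

[1; 1, 1, 2, 1, 3, 1, 2]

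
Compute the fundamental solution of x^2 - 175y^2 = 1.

(x, y) = (2024, 153)

First expand sqrt(175) as a continued fraction. With x_i = (sqrt(175) + m_i)/d_i and (m_0, d_0) = (0, 1): a_0 = floor(sqrt(175)) = 13, since 13^2 = 169 <= 175 < 196 = 14^2.
Iterate m_{i+1} = d_i*a_i - m_i, d_{i+1} = (175 - m_{i+1}^2)/d_i, a_{i+1} = floor((a_0 + m_{i+1})/d_{i+1}):
  m_1 = 1*13 - 0 = 13, d_1 = (175 - 13^2)/1 = 6/1 = 6, a_1 = floor((13 + 13)/6) = 4.
  m_2 = 6*4 - 13 = 11, d_2 = (175 - 11^2)/6 = 54/6 = 9, a_2 = floor((13 + 11)/9) = 2.
  m_3 = 9*2 - 11 = 7, d_3 = (175 - 7^2)/9 = 126/9 = 14, a_3 = floor((13 + 7)/14) = 1.
  m_4 = 14*1 - 7 = 7, d_4 = (175 - 7^2)/14 = 126/14 = 9, a_4 = floor((13 + 7)/9) = 2.
  m_5 = 9*2 - 7 = 11, d_5 = (175 - 11^2)/9 = 54/9 = 6, a_5 = floor((13 + 11)/6) = 4.
  m_6 = 6*4 - 11 = 13, d_6 = (175 - 13^2)/6 = 6/6 = 1, a_6 = floor((13 + 13)/1) = 26.
  m_7 = 1*26 - 13 = 13, d_7 = (175 - 13^2)/1 = 6/1 = 6: (m_7, d_7) = (m_1, d_1) = (13, 6), so from here the quotients repeat a_1, ..., a_6; the period length is 6.
So sqrt(175) = [13; (4, 2, 1, 2, 4, 26)] with period length k = 6.
k is even, so the fundamental solution of x^2 - 175y^2 = 1 is (p_{k-1}, q_{k-1}) = (p_5, q_5); compute convergents through index 5.
Convergents (p_i = a_i*p_{i-1} + p_{i-2}, q_i = a_i*q_{i-1} + q_{i-2} with p_{-2}=0, p_{-1}=1, q_{-2}=1, q_{-1}=0):
  i=0: a_0=13, p_0 = 13*1 + 0 = 13, q_0 = 13*0 + 1 = 1.
  i=1: a_1=4, p_1 = 4*13 + 1 = 53, q_1 = 4*1 + 0 = 4.
  i=2: a_2=2, p_2 = 2*53 + 13 = 119, q_2 = 2*4 + 1 = 9.
  i=3: a_3=1, p_3 = 1*119 + 53 = 172, q_3 = 1*9 + 4 = 13.
  i=4: a_4=2, p_4 = 2*172 + 119 = 463, q_4 = 2*13 + 9 = 35.
  i=5: a_5=4, p_5 = 4*463 + 172 = 2024, q_5 = 4*35 + 13 = 153.
Check: 2024^2 - 175*153^2 = 4096576 - 4096575 = 1, so (x, y) = (2024, 153) solves the equation, and by the theorem it is the least positive solution.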